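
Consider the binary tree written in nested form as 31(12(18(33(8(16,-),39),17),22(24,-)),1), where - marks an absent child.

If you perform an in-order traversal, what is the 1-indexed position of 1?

In-order visits the left subtree, then the node, then the right subtree.
At 31: go left to 12.
  At 12: go left to 18.
    At 18: go left to 33.
      At 33: go left to 8.
        At 8: go left to 16.
          16 is a leaf — visit 16.
        Visit 8.
        At 8: no right child.
      Visit 33.
      At 33: go right to 39.
        39 is a leaf — visit 39.
    Visit 18.
    At 18: go right to 17.
      17 is a leaf — visit 17.
  Visit 12.
  At 12: go right to 22.
    At 22: go left to 24.
      24 is a leaf — visit 24.
    Visit 22.
    At 22: no right child.
Visit 31.
At 31: go right to 1.
  1 is a leaf — visit 1.
Full in-order sequence: 16, 8, 33, 39, 18, 17, 12, 24, 22, 31, 1.

11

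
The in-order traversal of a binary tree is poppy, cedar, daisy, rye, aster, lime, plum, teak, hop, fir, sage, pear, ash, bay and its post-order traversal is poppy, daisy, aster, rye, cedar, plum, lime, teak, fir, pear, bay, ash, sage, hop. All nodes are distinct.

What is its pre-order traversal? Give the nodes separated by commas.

hop, teak, lime, cedar, poppy, rye, daisy, aster, plum, sage, fir, ash, pear, bay

The last element of post-order is the root; it splits in-order into left and right subtrees.
Root hop: left subtree has 8 nodes {poppy, cedar, daisy, rye, aster, lime, plum, teak}, right has 5 {fir, sage, pear, ash, bay}.
  Root teak: left subtree has 7 nodes {poppy, cedar, daisy, rye, aster, lime, plum}, right has 0 { }.
    Root lime: left subtree has 5 nodes {poppy, cedar, daisy, rye, aster}, right has 1 {plum}.
      Root cedar: left subtree has 1 node {poppy}, right has 3 {daisy, rye, aster}.
        Root rye: left subtree has 1 node {daisy}, right has 1 {aster}.
  Root sage: left subtree has 1 node {fir}, right has 3 {pear, ash, bay}.
    Root ash: left subtree has 1 node {pear}, right has 1 {bay}.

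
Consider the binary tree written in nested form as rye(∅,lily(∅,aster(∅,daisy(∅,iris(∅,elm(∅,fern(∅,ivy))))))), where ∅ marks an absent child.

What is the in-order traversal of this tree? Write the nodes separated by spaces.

In-order visits the left subtree, then the node, then the right subtree.
At rye: no left child.
Visit rye.
At rye: go right to lily.
  At lily: no left child.
  Visit lily.
  At lily: go right to aster.
    At aster: no left child.
    Visit aster.
    At aster: go right to daisy.
      At daisy: no left child.
      Visit daisy.
      At daisy: go right to iris.
        At iris: no left child.
        Visit iris.
        At iris: go right to elm.
          At elm: no left child.
          Visit elm.
          At elm: go right to fern.
            At fern: no left child.
            Visit fern.
            At fern: go right to ivy.
              ivy is a leaf — visit ivy.

rye lily aster daisy iris elm fern ivy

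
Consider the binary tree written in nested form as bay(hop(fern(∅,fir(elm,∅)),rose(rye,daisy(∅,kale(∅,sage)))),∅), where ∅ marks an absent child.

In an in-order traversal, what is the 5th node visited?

In-order visits the left subtree, then the node, then the right subtree.
At bay: go left to hop.
  At hop: go left to fern.
    At fern: no left child.
    Visit fern.
    At fern: go right to fir.
      At fir: go left to elm.
        elm is a leaf — visit elm.
      Visit fir.
      At fir: no right child.
  Visit hop.
  At hop: go right to rose.
    At rose: go left to rye.
      rye is a leaf — visit rye.
    Visit rose.
    At rose: go right to daisy.
      At daisy: no left child.
      Visit daisy.
      At daisy: go right to kale.
        At kale: no left child.
        Visit kale.
        At kale: go right to sage.
          sage is a leaf — visit sage.
Visit bay.
At bay: no right child.
Full in-order sequence: fern, elm, fir, hop, rye, rose, daisy, kale, sage, bay.

rye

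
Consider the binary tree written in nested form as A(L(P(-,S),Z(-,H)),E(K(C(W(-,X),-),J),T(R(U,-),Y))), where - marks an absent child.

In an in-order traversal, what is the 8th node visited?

X

In-order visits the left subtree, then the node, then the right subtree.
At A: go left to L.
  At L: go left to P.
    At P: no left child.
    Visit P.
    At P: go right to S.
      S is a leaf — visit S.
  Visit L.
  At L: go right to Z.
    At Z: no left child.
    Visit Z.
    At Z: go right to H.
      H is a leaf — visit H.
Visit A.
At A: go right to E.
  At E: go left to K.
    At K: go left to C.
      At C: go left to W.
        At W: no left child.
        Visit W.
        At W: go right to X.
          X is a leaf — visit X.
      Visit C.
      At C: no right child.
    Visit K.
    At K: go right to J.
      J is a leaf — visit J.
  Visit E.
  At E: go right to T.
    At T: go left to R.
      At R: go left to U.
        U is a leaf — visit U.
      Visit R.
      At R: no right child.
    Visit T.
    At T: go right to Y.
      Y is a leaf — visit Y.
Full in-order sequence: P, S, L, Z, H, A, W, X, C, K, J, E, U, R, T, Y.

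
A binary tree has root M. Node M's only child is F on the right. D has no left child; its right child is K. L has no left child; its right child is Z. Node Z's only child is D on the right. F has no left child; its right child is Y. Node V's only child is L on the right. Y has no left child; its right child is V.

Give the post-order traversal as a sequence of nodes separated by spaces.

Post-order visits the left subtree, then the right subtree, then the node.
At M: no left child.
At M: go right to F.
  At F: no left child.
  At F: go right to Y.
    At Y: no left child.
    At Y: go right to V.
      At V: no left child.
      At V: go right to L.
        At L: no left child.
        At L: go right to Z.
          At Z: no left child.
          At Z: go right to D.
            At D: no left child.
            At D: go right to K.
              K is a leaf — visit K.
            Visit D.
          Visit Z.
        Visit L.
      Visit V.
    Visit Y.
  Visit F.
Visit M.

K D Z L V Y F M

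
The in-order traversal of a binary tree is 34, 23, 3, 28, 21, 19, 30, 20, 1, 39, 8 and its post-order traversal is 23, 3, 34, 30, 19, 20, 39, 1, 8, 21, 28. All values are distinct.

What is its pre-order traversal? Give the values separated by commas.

The last element of post-order is the root; it splits in-order into left and right subtrees.
Root 28: left subtree has 3 nodes {34, 23, 3}, right has 7 {21, 19, 30, 20, 1, 39, 8}.
  Root 34: left subtree has 0 nodes { }, right has 2 {23, 3}.
    Root 3: left subtree has 1 node {23}, right has 0 { }.
  Root 21: left subtree has 0 nodes { }, right has 6 {19, 30, 20, 1, 39, 8}.
    Root 8: left subtree has 5 nodes {19, 30, 20, 1, 39}, right has 0 { }.
      Root 1: left subtree has 3 nodes {19, 30, 20}, right has 1 {39}.
        Root 20: left subtree has 2 nodes {19, 30}, right has 0 { }.
          Root 19: left subtree has 0 nodes { }, right has 1 {30}.

28, 34, 3, 23, 21, 8, 1, 20, 19, 30, 39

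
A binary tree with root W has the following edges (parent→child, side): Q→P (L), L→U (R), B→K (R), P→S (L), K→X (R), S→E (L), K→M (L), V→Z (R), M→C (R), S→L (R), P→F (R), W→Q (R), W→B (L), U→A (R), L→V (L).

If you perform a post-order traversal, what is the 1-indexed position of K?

4

Post-order visits the left subtree, then the right subtree, then the node.
At W: go left to B.
  At B: no left child.
  At B: go right to K.
    At K: go left to M.
      At M: no left child.
      At M: go right to C.
        C is a leaf — visit C.
      Visit M.
    At K: go right to X.
      X is a leaf — visit X.
    Visit K.
  Visit B.
At W: go right to Q.
  At Q: go left to P.
    At P: go left to S.
      At S: go left to E.
        E is a leaf — visit E.
      At S: go right to L.
        At L: go left to V.
          At V: no left child.
          At V: go right to Z.
            Z is a leaf — visit Z.
          Visit V.
        At L: go right to U.
          At U: no left child.
          At U: go right to A.
            A is a leaf — visit A.
          Visit U.
        Visit L.
      Visit S.
    At P: go right to F.
      F is a leaf — visit F.
    Visit P.
  At Q: no right child.
  Visit Q.
Visit W.
Full post-order sequence: C, M, X, K, B, E, Z, V, A, U, L, S, F, P, Q, W.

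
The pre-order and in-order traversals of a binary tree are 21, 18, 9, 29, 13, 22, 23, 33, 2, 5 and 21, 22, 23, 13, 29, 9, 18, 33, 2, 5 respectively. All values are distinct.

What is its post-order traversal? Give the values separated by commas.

The first element of pre-order is the root; it splits in-order into left and right subtrees.
Root 21: left subtree has 0 nodes { }, right has 9 {22, 23, 13, 29, 9, 18, 33, 2, 5}.
  Root 18: left subtree has 5 nodes {22, 23, 13, 29, 9}, right has 3 {33, 2, 5}.
    Root 9: left subtree has 4 nodes {22, 23, 13, 29}, right has 0 { }.
      Root 29: left subtree has 3 nodes {22, 23, 13}, right has 0 { }.
        Root 13: left subtree has 2 nodes {22, 23}, right has 0 { }.
          Root 22: left subtree has 0 nodes { }, right has 1 {23}.
    Root 33: left subtree has 0 nodes { }, right has 2 {2, 5}.
      Root 2: left subtree has 0 nodes { }, right has 1 {5}.

23, 22, 13, 29, 9, 5, 2, 33, 18, 21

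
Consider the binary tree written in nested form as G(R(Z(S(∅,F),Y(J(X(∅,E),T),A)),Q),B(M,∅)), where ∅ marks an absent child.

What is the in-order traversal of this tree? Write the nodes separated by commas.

S, F, Z, X, E, J, T, Y, A, R, Q, G, M, B

In-order visits the left subtree, then the node, then the right subtree.
At G: go left to R.
  At R: go left to Z.
    At Z: go left to S.
      At S: no left child.
      Visit S.
      At S: go right to F.
        F is a leaf — visit F.
    Visit Z.
    At Z: go right to Y.
      At Y: go left to J.
        At J: go left to X.
          At X: no left child.
          Visit X.
          At X: go right to E.
            E is a leaf — visit E.
        Visit J.
        At J: go right to T.
          T is a leaf — visit T.
      Visit Y.
      At Y: go right to A.
        A is a leaf — visit A.
  Visit R.
  At R: go right to Q.
    Q is a leaf — visit Q.
Visit G.
At G: go right to B.
  At B: go left to M.
    M is a leaf — visit M.
  Visit B.
  At B: no right child.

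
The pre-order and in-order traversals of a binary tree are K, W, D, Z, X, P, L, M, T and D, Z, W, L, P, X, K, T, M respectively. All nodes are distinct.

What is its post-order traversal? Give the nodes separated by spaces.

Z D L P X W T M K

The first element of pre-order is the root; it splits in-order into left and right subtrees.
Root K: left subtree has 6 nodes {D, Z, W, L, P, X}, right has 2 {T, M}.
  Root W: left subtree has 2 nodes {D, Z}, right has 3 {L, P, X}.
    Root D: left subtree has 0 nodes { }, right has 1 {Z}.
    Root X: left subtree has 2 nodes {L, P}, right has 0 { }.
      Root P: left subtree has 1 node {L}, right has 0 { }.
  Root M: left subtree has 1 node {T}, right has 0 { }.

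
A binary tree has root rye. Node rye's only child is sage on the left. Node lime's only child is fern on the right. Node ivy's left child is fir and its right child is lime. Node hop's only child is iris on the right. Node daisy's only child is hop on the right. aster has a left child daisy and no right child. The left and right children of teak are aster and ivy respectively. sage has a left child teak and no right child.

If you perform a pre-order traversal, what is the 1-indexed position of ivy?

8

Pre-order visits the node, then its left subtree, then its right subtree.
Visit rye.
At rye: go left to sage.
  Visit sage.
  At sage: go left to teak.
    Visit teak.
    At teak: go left to aster.
      Visit aster.
      At aster: go left to daisy.
        Visit daisy.
        At daisy: no left child.
        At daisy: go right to hop.
          Visit hop.
          At hop: no left child.
          At hop: go right to iris.
            iris is a leaf — visit iris.
      At aster: no right child.
    At teak: go right to ivy.
      Visit ivy.
      At ivy: go left to fir.
        fir is a leaf — visit fir.
      At ivy: go right to lime.
        Visit lime.
        At lime: no left child.
        At lime: go right to fern.
          fern is a leaf — visit fern.
  At sage: no right child.
At rye: no right child.
Full pre-order sequence: rye, sage, teak, aster, daisy, hop, iris, ivy, fir, lime, fern.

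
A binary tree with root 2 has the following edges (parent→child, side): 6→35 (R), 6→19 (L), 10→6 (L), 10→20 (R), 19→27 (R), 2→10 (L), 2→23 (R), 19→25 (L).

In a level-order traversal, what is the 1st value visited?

Level-order visits nodes level by level from the root, left to right within each level.
Level 0: 2
Level 1: 10, 23
Level 2: 6, 20
Level 3: 19, 35
Level 4: 25, 27
Full level-order sequence: 2, 10, 23, 6, 20, 19, 35, 25, 27.

2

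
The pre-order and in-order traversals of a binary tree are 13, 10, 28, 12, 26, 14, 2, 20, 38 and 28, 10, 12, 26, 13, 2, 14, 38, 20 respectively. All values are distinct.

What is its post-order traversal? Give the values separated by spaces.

28 26 12 10 2 38 20 14 13

The first element of pre-order is the root; it splits in-order into left and right subtrees.
Root 13: left subtree has 4 nodes {28, 10, 12, 26}, right has 4 {2, 14, 38, 20}.
  Root 10: left subtree has 1 node {28}, right has 2 {12, 26}.
    Root 12: left subtree has 0 nodes { }, right has 1 {26}.
  Root 14: left subtree has 1 node {2}, right has 2 {38, 20}.
    Root 20: left subtree has 1 node {38}, right has 0 { }.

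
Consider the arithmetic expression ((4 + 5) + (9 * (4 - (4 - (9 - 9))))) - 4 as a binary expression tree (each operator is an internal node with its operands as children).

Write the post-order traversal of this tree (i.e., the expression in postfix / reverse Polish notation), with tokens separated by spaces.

4 5 + 9 4 4 9 9 - - - * + 4 -

Post-order on an expression tree gives postfix notation: for each operator, emit left operand, right operand, then the operator.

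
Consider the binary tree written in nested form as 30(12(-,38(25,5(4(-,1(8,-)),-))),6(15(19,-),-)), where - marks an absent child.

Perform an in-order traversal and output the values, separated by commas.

12, 25, 38, 4, 8, 1, 5, 30, 19, 15, 6

In-order visits the left subtree, then the node, then the right subtree.
At 30: go left to 12.
  At 12: no left child.
  Visit 12.
  At 12: go right to 38.
    At 38: go left to 25.
      25 is a leaf — visit 25.
    Visit 38.
    At 38: go right to 5.
      At 5: go left to 4.
        At 4: no left child.
        Visit 4.
        At 4: go right to 1.
          At 1: go left to 8.
            8 is a leaf — visit 8.
          Visit 1.
          At 1: no right child.
      Visit 5.
      At 5: no right child.
Visit 30.
At 30: go right to 6.
  At 6: go left to 15.
    At 15: go left to 19.
      19 is a leaf — visit 19.
    Visit 15.
    At 15: no right child.
  Visit 6.
  At 6: no right child.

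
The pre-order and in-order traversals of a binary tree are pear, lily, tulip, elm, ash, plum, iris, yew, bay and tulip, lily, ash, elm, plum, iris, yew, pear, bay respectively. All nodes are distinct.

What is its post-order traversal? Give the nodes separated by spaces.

tulip ash yew iris plum elm lily bay pear

The first element of pre-order is the root; it splits in-order into left and right subtrees.
Root pear: left subtree has 7 nodes {tulip, lily, ash, elm, plum, iris, yew}, right has 1 {bay}.
  Root lily: left subtree has 1 node {tulip}, right has 5 {ash, elm, plum, iris, yew}.
    Root elm: left subtree has 1 node {ash}, right has 3 {plum, iris, yew}.
      Root plum: left subtree has 0 nodes { }, right has 2 {iris, yew}.
        Root iris: left subtree has 0 nodes { }, right has 1 {yew}.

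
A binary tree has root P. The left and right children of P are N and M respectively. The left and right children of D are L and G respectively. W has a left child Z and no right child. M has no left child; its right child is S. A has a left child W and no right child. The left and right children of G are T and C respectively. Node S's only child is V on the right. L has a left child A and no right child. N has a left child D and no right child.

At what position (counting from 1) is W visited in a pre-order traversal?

6

Pre-order visits the node, then its left subtree, then its right subtree.
Visit P.
At P: go left to N.
  Visit N.
  At N: go left to D.
    Visit D.
    At D: go left to L.
      Visit L.
      At L: go left to A.
        Visit A.
        At A: go left to W.
          Visit W.
          At W: go left to Z.
            Z is a leaf — visit Z.
          At W: no right child.
        At A: no right child.
      At L: no right child.
    At D: go right to G.
      Visit G.
      At G: go left to T.
        T is a leaf — visit T.
      At G: go right to C.
        C is a leaf — visit C.
  At N: no right child.
At P: go right to M.
  Visit M.
  At M: no left child.
  At M: go right to S.
    Visit S.
    At S: no left child.
    At S: go right to V.
      V is a leaf — visit V.
Full pre-order sequence: P, N, D, L, A, W, Z, G, T, C, M, S, V.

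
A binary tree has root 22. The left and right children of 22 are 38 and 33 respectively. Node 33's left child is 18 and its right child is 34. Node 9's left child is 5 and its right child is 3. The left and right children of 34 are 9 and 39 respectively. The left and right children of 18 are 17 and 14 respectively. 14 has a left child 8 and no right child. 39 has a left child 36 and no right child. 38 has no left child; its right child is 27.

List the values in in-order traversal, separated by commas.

In-order visits the left subtree, then the node, then the right subtree.
At 22: go left to 38.
  At 38: no left child.
  Visit 38.
  At 38: go right to 27.
    27 is a leaf — visit 27.
Visit 22.
At 22: go right to 33.
  At 33: go left to 18.
    At 18: go left to 17.
      17 is a leaf — visit 17.
    Visit 18.
    At 18: go right to 14.
      At 14: go left to 8.
        8 is a leaf — visit 8.
      Visit 14.
      At 14: no right child.
  Visit 33.
  At 33: go right to 34.
    At 34: go left to 9.
      At 9: go left to 5.
        5 is a leaf — visit 5.
      Visit 9.
      At 9: go right to 3.
        3 is a leaf — visit 3.
    Visit 34.
    At 34: go right to 39.
      At 39: go left to 36.
        36 is a leaf — visit 36.
      Visit 39.
      At 39: no right child.

38, 27, 22, 17, 18, 8, 14, 33, 5, 9, 3, 34, 36, 39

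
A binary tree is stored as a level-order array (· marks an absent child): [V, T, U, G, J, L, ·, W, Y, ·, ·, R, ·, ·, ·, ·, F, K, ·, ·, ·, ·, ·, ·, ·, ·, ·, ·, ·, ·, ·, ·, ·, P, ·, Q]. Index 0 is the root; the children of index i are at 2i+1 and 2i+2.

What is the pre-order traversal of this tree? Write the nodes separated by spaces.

V T G W F P Y K Q J U L R

Pre-order visits the node, then its left subtree, then its right subtree.
Visit V.
At V: go left to T.
  Visit T.
  At T: go left to G.
    Visit G.
    At G: go left to W.
      Visit W.
      At W: no left child.
      At W: go right to F.
        Visit F.
        At F: go left to P.
          P is a leaf — visit P.
        At F: no right child.
    At G: go right to Y.
      Visit Y.
      At Y: go left to K.
        Visit K.
        At K: go left to Q.
          Q is a leaf — visit Q.
        At K: no right child.
      At Y: no right child.
  At T: go right to J.
    J is a leaf — visit J.
At V: go right to U.
  Visit U.
  At U: go left to L.
    Visit L.
    At L: go left to R.
      R is a leaf — visit R.
    At L: no right child.
  At U: no right child.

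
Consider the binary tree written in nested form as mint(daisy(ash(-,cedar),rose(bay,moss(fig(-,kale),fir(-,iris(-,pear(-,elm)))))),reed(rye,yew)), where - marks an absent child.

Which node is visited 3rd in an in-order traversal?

In-order visits the left subtree, then the node, then the right subtree.
At mint: go left to daisy.
  At daisy: go left to ash.
    At ash: no left child.
    Visit ash.
    At ash: go right to cedar.
      cedar is a leaf — visit cedar.
  Visit daisy.
  At daisy: go right to rose.
    At rose: go left to bay.
      bay is a leaf — visit bay.
    Visit rose.
    At rose: go right to moss.
      At moss: go left to fig.
        At fig: no left child.
        Visit fig.
        At fig: go right to kale.
          kale is a leaf — visit kale.
      Visit moss.
      At moss: go right to fir.
        At fir: no left child.
        Visit fir.
        At fir: go right to iris.
          At iris: no left child.
          Visit iris.
          At iris: go right to pear.
            At pear: no left child.
            Visit pear.
            At pear: go right to elm.
              elm is a leaf — visit elm.
Visit mint.
At mint: go right to reed.
  At reed: go left to rye.
    rye is a leaf — visit rye.
  Visit reed.
  At reed: go right to yew.
    yew is a leaf — visit yew.
Full in-order sequence: ash, cedar, daisy, bay, rose, fig, kale, moss, fir, iris, pear, elm, mint, rye, reed, yew.

daisy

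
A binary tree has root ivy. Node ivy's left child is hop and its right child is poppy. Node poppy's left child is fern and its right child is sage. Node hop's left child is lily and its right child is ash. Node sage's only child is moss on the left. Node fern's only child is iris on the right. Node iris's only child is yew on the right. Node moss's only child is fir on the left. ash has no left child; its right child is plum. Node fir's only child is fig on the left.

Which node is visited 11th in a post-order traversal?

sage

Post-order visits the left subtree, then the right subtree, then the node.
At ivy: go left to hop.
  At hop: go left to lily.
    lily is a leaf — visit lily.
  At hop: go right to ash.
    At ash: no left child.
    At ash: go right to plum.
      plum is a leaf — visit plum.
    Visit ash.
  Visit hop.
At ivy: go right to poppy.
  At poppy: go left to fern.
    At fern: no left child.
    At fern: go right to iris.
      At iris: no left child.
      At iris: go right to yew.
        yew is a leaf — visit yew.
      Visit iris.
    Visit fern.
  At poppy: go right to sage.
    At sage: go left to moss.
      At moss: go left to fir.
        At fir: go left to fig.
          fig is a leaf — visit fig.
        At fir: no right child.
        Visit fir.
      At moss: no right child.
      Visit moss.
    At sage: no right child.
    Visit sage.
  Visit poppy.
Visit ivy.
Full post-order sequence: lily, plum, ash, hop, yew, iris, fern, fig, fir, moss, sage, poppy, ivy.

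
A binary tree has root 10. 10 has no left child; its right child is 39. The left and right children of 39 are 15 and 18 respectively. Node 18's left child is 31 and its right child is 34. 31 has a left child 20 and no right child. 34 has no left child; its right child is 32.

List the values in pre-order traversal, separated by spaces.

Pre-order visits the node, then its left subtree, then its right subtree.
Visit 10.
At 10: no left child.
At 10: go right to 39.
  Visit 39.
  At 39: go left to 15.
    15 is a leaf — visit 15.
  At 39: go right to 18.
    Visit 18.
    At 18: go left to 31.
      Visit 31.
      At 31: go left to 20.
        20 is a leaf — visit 20.
      At 31: no right child.
    At 18: go right to 34.
      Visit 34.
      At 34: no left child.
      At 34: go right to 32.
        32 is a leaf — visit 32.

10 39 15 18 31 20 34 32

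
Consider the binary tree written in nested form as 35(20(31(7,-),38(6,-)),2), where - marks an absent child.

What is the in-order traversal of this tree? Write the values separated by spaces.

7 31 20 6 38 35 2

In-order visits the left subtree, then the node, then the right subtree.
At 35: go left to 20.
  At 20: go left to 31.
    At 31: go left to 7.
      7 is a leaf — visit 7.
    Visit 31.
    At 31: no right child.
  Visit 20.
  At 20: go right to 38.
    At 38: go left to 6.
      6 is a leaf — visit 6.
    Visit 38.
    At 38: no right child.
Visit 35.
At 35: go right to 2.
  2 is a leaf — visit 2.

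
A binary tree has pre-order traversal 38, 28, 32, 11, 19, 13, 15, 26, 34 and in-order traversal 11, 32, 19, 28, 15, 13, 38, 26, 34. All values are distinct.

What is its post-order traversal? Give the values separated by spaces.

The first element of pre-order is the root; it splits in-order into left and right subtrees.
Root 38: left subtree has 6 nodes {11, 32, 19, 28, 15, 13}, right has 2 {26, 34}.
  Root 28: left subtree has 3 nodes {11, 32, 19}, right has 2 {15, 13}.
    Root 32: left subtree has 1 node {11}, right has 1 {19}.
    Root 13: left subtree has 1 node {15}, right has 0 { }.
  Root 26: left subtree has 0 nodes { }, right has 1 {34}.

11 19 32 15 13 28 34 26 38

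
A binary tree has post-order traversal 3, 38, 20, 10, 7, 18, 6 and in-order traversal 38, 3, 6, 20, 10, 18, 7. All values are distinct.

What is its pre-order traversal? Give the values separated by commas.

The last element of post-order is the root; it splits in-order into left and right subtrees.
Root 6: left subtree has 2 nodes {38, 3}, right has 4 {20, 10, 18, 7}.
  Root 38: left subtree has 0 nodes { }, right has 1 {3}.
  Root 18: left subtree has 2 nodes {20, 10}, right has 1 {7}.
    Root 10: left subtree has 1 node {20}, right has 0 { }.

6, 38, 3, 18, 10, 20, 7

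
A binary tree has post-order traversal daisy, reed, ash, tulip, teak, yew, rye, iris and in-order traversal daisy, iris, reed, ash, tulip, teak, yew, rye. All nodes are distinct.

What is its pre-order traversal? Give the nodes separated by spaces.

The last element of post-order is the root; it splits in-order into left and right subtrees.
Root iris: left subtree has 1 node {daisy}, right has 6 {reed, ash, tulip, teak, yew, rye}.
  Root rye: left subtree has 5 nodes {reed, ash, tulip, teak, yew}, right has 0 { }.
    Root yew: left subtree has 4 nodes {reed, ash, tulip, teak}, right has 0 { }.
      Root teak: left subtree has 3 nodes {reed, ash, tulip}, right has 0 { }.
        Root tulip: left subtree has 2 nodes {reed, ash}, right has 0 { }.
          Root ash: left subtree has 1 node {reed}, right has 0 { }.

iris daisy rye yew teak tulip ash reed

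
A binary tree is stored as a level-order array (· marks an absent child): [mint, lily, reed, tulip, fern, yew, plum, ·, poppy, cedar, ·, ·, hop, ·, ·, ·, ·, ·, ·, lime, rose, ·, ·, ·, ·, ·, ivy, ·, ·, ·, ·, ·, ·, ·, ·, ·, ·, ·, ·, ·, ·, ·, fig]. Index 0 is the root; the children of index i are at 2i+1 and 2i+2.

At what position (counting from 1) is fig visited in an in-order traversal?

In-order visits the left subtree, then the node, then the right subtree.
At mint: go left to lily.
  At lily: go left to tulip.
    At tulip: no left child.
    Visit tulip.
    At tulip: go right to poppy.
      poppy is a leaf — visit poppy.
  Visit lily.
  At lily: go right to fern.
    At fern: go left to cedar.
      At cedar: go left to lime.
        lime is a leaf — visit lime.
      Visit cedar.
      At cedar: go right to rose.
        At rose: no left child.
        Visit rose.
        At rose: go right to fig.
          fig is a leaf — visit fig.
    Visit fern.
    At fern: no right child.
Visit mint.
At mint: go right to reed.
  At reed: go left to yew.
    At yew: no left child.
    Visit yew.
    At yew: go right to hop.
      At hop: no left child.
      Visit hop.
      At hop: go right to ivy.
        ivy is a leaf — visit ivy.
  Visit reed.
  At reed: go right to plum.
    plum is a leaf — visit plum.
Full in-order sequence: tulip, poppy, lily, lime, cedar, rose, fig, fern, mint, yew, hop, ivy, reed, plum.

7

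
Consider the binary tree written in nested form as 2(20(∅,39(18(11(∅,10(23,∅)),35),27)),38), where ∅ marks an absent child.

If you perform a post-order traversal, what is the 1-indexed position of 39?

7

Post-order visits the left subtree, then the right subtree, then the node.
At 2: go left to 20.
  At 20: no left child.
  At 20: go right to 39.
    At 39: go left to 18.
      At 18: go left to 11.
        At 11: no left child.
        At 11: go right to 10.
          At 10: go left to 23.
            23 is a leaf — visit 23.
          At 10: no right child.
          Visit 10.
        Visit 11.
      At 18: go right to 35.
        35 is a leaf — visit 35.
      Visit 18.
    At 39: go right to 27.
      27 is a leaf — visit 27.
    Visit 39.
  Visit 20.
At 2: go right to 38.
  38 is a leaf — visit 38.
Visit 2.
Full post-order sequence: 23, 10, 11, 35, 18, 27, 39, 20, 38, 2.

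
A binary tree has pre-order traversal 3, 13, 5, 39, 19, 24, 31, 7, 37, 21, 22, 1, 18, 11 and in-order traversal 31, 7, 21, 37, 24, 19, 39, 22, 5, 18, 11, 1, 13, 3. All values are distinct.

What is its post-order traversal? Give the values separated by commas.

The first element of pre-order is the root; it splits in-order into left and right subtrees.
Root 3: left subtree has 13 nodes {31, 7, 21, 37, 24, 19, 39, 22, 5, 18, 11, 1, 13}, right has 0 { }.
  Root 13: left subtree has 12 nodes {31, 7, 21, 37, 24, 19, 39, 22, 5, 18, 11, 1}, right has 0 { }.
    Root 5: left subtree has 8 nodes {31, 7, 21, 37, 24, 19, 39, 22}, right has 3 {18, 11, 1}.
      Root 39: left subtree has 6 nodes {31, 7, 21, 37, 24, 19}, right has 1 {22}.
        Root 19: left subtree has 5 nodes {31, 7, 21, 37, 24}, right has 0 { }.
          Root 24: left subtree has 4 nodes {31, 7, 21, 37}, right has 0 { }.
            Root 31: left subtree has 0 nodes { }, right has 3 {7, 21, 37}.
              Root 7: left subtree has 0 nodes { }, right has 2 {21, 37}.
                Root 37: left subtree has 1 node {21}, right has 0 { }.
      Root 1: left subtree has 2 nodes {18, 11}, right has 0 { }.
        Root 18: left subtree has 0 nodes { }, right has 1 {11}.

21, 37, 7, 31, 24, 19, 22, 39, 11, 18, 1, 5, 13, 3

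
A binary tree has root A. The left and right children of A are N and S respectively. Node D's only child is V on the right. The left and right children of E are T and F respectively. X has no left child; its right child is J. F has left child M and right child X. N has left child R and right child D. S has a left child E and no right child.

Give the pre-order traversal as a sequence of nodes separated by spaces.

A N R D V S E T F M X J

Pre-order visits the node, then its left subtree, then its right subtree.
Visit A.
At A: go left to N.
  Visit N.
  At N: go left to R.
    R is a leaf — visit R.
  At N: go right to D.
    Visit D.
    At D: no left child.
    At D: go right to V.
      V is a leaf — visit V.
At A: go right to S.
  Visit S.
  At S: go left to E.
    Visit E.
    At E: go left to T.
      T is a leaf — visit T.
    At E: go right to F.
      Visit F.
      At F: go left to M.
        M is a leaf — visit M.
      At F: go right to X.
        Visit X.
        At X: no left child.
        At X: go right to J.
          J is a leaf — visit J.
  At S: no right child.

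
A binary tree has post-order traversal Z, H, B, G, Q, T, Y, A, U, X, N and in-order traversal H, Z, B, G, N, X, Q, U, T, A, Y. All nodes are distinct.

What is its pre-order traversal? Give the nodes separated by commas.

The last element of post-order is the root; it splits in-order into left and right subtrees.
Root N: left subtree has 4 nodes {H, Z, B, G}, right has 6 {X, Q, U, T, A, Y}.
  Root G: left subtree has 3 nodes {H, Z, B}, right has 0 { }.
    Root B: left subtree has 2 nodes {H, Z}, right has 0 { }.
      Root H: left subtree has 0 nodes { }, right has 1 {Z}.
  Root X: left subtree has 0 nodes { }, right has 5 {Q, U, T, A, Y}.
    Root U: left subtree has 1 node {Q}, right has 3 {T, A, Y}.
      Root A: left subtree has 1 node {T}, right has 1 {Y}.

N, G, B, H, Z, X, U, Q, A, T, Y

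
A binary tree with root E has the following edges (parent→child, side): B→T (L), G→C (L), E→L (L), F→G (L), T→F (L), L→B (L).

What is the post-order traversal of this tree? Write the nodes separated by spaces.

Post-order visits the left subtree, then the right subtree, then the node.
At E: go left to L.
  At L: go left to B.
    At B: go left to T.
      At T: go left to F.
        At F: go left to G.
          At G: go left to C.
            C is a leaf — visit C.
          At G: no right child.
          Visit G.
        At F: no right child.
        Visit F.
      At T: no right child.
      Visit T.
    At B: no right child.
    Visit B.
  At L: no right child.
  Visit L.
At E: no right child.
Visit E.

C G F T B L E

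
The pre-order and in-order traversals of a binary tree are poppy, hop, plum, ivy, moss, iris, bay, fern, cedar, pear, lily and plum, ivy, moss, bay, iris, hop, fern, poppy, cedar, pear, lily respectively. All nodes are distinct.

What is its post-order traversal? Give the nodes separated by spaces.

The first element of pre-order is the root; it splits in-order into left and right subtrees.
Root poppy: left subtree has 7 nodes {plum, ivy, moss, bay, iris, hop, fern}, right has 3 {cedar, pear, lily}.
  Root hop: left subtree has 5 nodes {plum, ivy, moss, bay, iris}, right has 1 {fern}.
    Root plum: left subtree has 0 nodes { }, right has 4 {ivy, moss, bay, iris}.
      Root ivy: left subtree has 0 nodes { }, right has 3 {moss, bay, iris}.
        Root moss: left subtree has 0 nodes { }, right has 2 {bay, iris}.
          Root iris: left subtree has 1 node {bay}, right has 0 { }.
  Root cedar: left subtree has 0 nodes { }, right has 2 {pear, lily}.
    Root pear: left subtree has 0 nodes { }, right has 1 {lily}.

bay iris moss ivy plum fern hop lily pear cedar poppy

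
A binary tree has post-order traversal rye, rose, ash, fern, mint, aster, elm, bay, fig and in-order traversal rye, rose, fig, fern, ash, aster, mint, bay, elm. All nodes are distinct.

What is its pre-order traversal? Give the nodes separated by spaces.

fig rose rye bay aster fern ash mint elm

The last element of post-order is the root; it splits in-order into left and right subtrees.
Root fig: left subtree has 2 nodes {rye, rose}, right has 6 {fern, ash, aster, mint, bay, elm}.
  Root rose: left subtree has 1 node {rye}, right has 0 { }.
  Root bay: left subtree has 4 nodes {fern, ash, aster, mint}, right has 1 {elm}.
    Root aster: left subtree has 2 nodes {fern, ash}, right has 1 {mint}.
      Root fern: left subtree has 0 nodes { }, right has 1 {ash}.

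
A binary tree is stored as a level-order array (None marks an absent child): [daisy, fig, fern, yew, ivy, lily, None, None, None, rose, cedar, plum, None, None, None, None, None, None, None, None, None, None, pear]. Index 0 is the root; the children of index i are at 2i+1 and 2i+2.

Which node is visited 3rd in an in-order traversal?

rose

In-order visits the left subtree, then the node, then the right subtree.
At daisy: go left to fig.
  At fig: go left to yew.
    yew is a leaf — visit yew.
  Visit fig.
  At fig: go right to ivy.
    At ivy: go left to rose.
      rose is a leaf — visit rose.
    Visit ivy.
    At ivy: go right to cedar.
      At cedar: no left child.
      Visit cedar.
      At cedar: go right to pear.
        pear is a leaf — visit pear.
Visit daisy.
At daisy: go right to fern.
  At fern: go left to lily.
    At lily: go left to plum.
      plum is a leaf — visit plum.
    Visit lily.
    At lily: no right child.
  Visit fern.
  At fern: no right child.
Full in-order sequence: yew, fig, rose, ivy, cedar, pear, daisy, plum, lily, fern.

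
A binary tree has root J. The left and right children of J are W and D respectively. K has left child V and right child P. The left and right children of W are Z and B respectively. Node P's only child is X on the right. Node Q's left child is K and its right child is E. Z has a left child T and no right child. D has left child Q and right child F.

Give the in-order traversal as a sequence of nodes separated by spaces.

In-order visits the left subtree, then the node, then the right subtree.
At J: go left to W.
  At W: go left to Z.
    At Z: go left to T.
      T is a leaf — visit T.
    Visit Z.
    At Z: no right child.
  Visit W.
  At W: go right to B.
    B is a leaf — visit B.
Visit J.
At J: go right to D.
  At D: go left to Q.
    At Q: go left to K.
      At K: go left to V.
        V is a leaf — visit V.
      Visit K.
      At K: go right to P.
        At P: no left child.
        Visit P.
        At P: go right to X.
          X is a leaf — visit X.
    Visit Q.
    At Q: go right to E.
      E is a leaf — visit E.
  Visit D.
  At D: go right to F.
    F is a leaf — visit F.

T Z W B J V K P X Q E D F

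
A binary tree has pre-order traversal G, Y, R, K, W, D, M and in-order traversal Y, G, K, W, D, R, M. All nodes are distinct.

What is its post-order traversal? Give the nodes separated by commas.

Y, D, W, K, M, R, G

The first element of pre-order is the root; it splits in-order into left and right subtrees.
Root G: left subtree has 1 node {Y}, right has 5 {K, W, D, R, M}.
  Root R: left subtree has 3 nodes {K, W, D}, right has 1 {M}.
    Root K: left subtree has 0 nodes { }, right has 2 {W, D}.
      Root W: left subtree has 0 nodes { }, right has 1 {D}.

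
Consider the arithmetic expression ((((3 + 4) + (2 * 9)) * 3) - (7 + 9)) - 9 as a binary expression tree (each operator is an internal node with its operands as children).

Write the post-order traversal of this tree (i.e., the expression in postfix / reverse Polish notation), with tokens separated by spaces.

Post-order on an expression tree gives postfix notation: for each operator, emit left operand, right operand, then the operator.

3 4 + 2 9 * + 3 * 7 9 + - 9 -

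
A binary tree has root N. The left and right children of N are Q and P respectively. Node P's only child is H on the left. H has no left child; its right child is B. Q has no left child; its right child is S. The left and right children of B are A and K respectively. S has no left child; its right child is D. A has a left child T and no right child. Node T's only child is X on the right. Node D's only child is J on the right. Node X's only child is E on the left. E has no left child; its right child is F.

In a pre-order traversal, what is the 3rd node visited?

S

Pre-order visits the node, then its left subtree, then its right subtree.
Visit N.
At N: go left to Q.
  Visit Q.
  At Q: no left child.
  At Q: go right to S.
    Visit S.
    At S: no left child.
    At S: go right to D.
      Visit D.
      At D: no left child.
      At D: go right to J.
        J is a leaf — visit J.
At N: go right to P.
  Visit P.
  At P: go left to H.
    Visit H.
    At H: no left child.
    At H: go right to B.
      Visit B.
      At B: go left to A.
        Visit A.
        At A: go left to T.
          Visit T.
          At T: no left child.
          At T: go right to X.
            Visit X.
            At X: go left to E.
              Visit E.
              At E: no left child.
              At E: go right to F.
                F is a leaf — visit F.
            At X: no right child.
        At A: no right child.
      At B: go right to K.
        K is a leaf — visit K.
  At P: no right child.
Full pre-order sequence: N, Q, S, D, J, P, H, B, A, T, X, E, F, K.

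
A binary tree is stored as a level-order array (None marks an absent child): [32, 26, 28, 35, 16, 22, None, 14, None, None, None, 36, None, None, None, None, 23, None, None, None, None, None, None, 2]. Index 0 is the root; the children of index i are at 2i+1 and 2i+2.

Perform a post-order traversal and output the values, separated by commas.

Post-order visits the left subtree, then the right subtree, then the node.
At 32: go left to 26.
  At 26: go left to 35.
    At 35: go left to 14.
      At 14: no left child.
      At 14: go right to 23.
        23 is a leaf — visit 23.
      Visit 14.
    At 35: no right child.
    Visit 35.
  At 26: go right to 16.
    16 is a leaf — visit 16.
  Visit 26.
At 32: go right to 28.
  At 28: go left to 22.
    At 22: go left to 36.
      At 36: go left to 2.
        2 is a leaf — visit 2.
      At 36: no right child.
      Visit 36.
    At 22: no right child.
    Visit 22.
  At 28: no right child.
  Visit 28.
Visit 32.

23, 14, 35, 16, 26, 2, 36, 22, 28, 32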